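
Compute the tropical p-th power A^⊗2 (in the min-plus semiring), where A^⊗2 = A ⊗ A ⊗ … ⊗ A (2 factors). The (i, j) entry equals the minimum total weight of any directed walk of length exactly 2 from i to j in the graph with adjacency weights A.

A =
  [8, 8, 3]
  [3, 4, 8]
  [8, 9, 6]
A^⊗2 =
  [11, 12, 9]
  [7, 8, 6]
  [12, 13, 11]

Each entry (A^⊗2)_ij equals the minimum over all length-2 walks i = v_0 → v_1 → … → v_2 = j of Σ_t A[v_t][v_{t+1}]. For example, for (i, j) = (0, 2) we minimise over 3 possible intermediate vertex sequences; the minimum is 9, attained along the walk 0 → 2 → 2.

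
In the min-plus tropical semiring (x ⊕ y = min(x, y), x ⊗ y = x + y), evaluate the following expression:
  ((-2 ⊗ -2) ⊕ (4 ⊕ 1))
((-2 ⊗ -2) ⊕ (4 ⊕ 1)) = -4

Expand innermost to outermost. Recall ⊕ takes the minimum of its arguments and ⊗ takes their sum. Working out the expression ((-2 ⊗ -2) ⊕ (4 ⊕ 1)) gives -4.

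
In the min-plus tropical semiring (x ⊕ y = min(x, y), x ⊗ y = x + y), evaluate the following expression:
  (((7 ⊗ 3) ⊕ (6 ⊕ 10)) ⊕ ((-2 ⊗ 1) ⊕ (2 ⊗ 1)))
(((7 ⊗ 3) ⊕ (6 ⊕ 10)) ⊕ ((-2 ⊗ 1) ⊕ (2 ⊗ 1))) = -1

Expand innermost to outermost. Recall ⊕ takes the minimum of its arguments and ⊗ takes their sum. Working out the expression (((7 ⊗ 3) ⊕ (6 ⊕ 10)) ⊕ ((-2 ⊗ 1) ⊕ (2 ⊗ 1))) gives -1.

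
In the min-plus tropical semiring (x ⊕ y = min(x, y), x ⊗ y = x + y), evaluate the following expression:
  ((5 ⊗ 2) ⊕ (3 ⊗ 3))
((5 ⊗ 2) ⊕ (3 ⊗ 3)) = 6

Expand innermost to outermost. Recall ⊕ takes the minimum of its arguments and ⊗ takes their sum. Working out the expression ((5 ⊗ 2) ⊕ (3 ⊗ 3)) gives 6.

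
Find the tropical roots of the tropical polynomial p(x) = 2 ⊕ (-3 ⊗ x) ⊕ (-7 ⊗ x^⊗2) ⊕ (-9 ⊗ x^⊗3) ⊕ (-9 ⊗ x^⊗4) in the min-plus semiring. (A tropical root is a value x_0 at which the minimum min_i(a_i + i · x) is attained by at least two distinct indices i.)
Roots: {0, 2, 4, 5}

Each tropical root is a break point of the lower envelope of the lines y = a_i + i · x (there are 5 lines, with slopes 0, 1, ..., 4). Only the lines that attain the minimum somewhere contribute to roots; other lines are dominated. Here the surviving (envelope) indices are i = 4, i = 3, i = 2, i = 1, i = 0.
Intersections between consecutive envelope lines give the roots: for adjacent envelope indices i < j the intersection is x = (a_i − a_j) / (j − i). Reading off the sorted break points: {0, 2, 4, 5}.
Verification: at each break x_0, at least two indices attain the minimum of min_i(a_i + i · x_0).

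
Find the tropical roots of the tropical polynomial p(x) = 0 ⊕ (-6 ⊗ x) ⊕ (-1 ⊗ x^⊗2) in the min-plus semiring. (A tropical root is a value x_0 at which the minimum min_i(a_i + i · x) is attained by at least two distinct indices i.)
Roots: {-5, 6}

Each tropical root is a break point of the lower envelope of the lines y = a_i + i · x (there are 3 lines, with slopes 0, 1, ..., 2). Only the lines that attain the minimum somewhere contribute to roots; other lines are dominated. Here the surviving (envelope) indices are i = 2, i = 1, i = 0.
Intersections between consecutive envelope lines give the roots: for adjacent envelope indices i < j the intersection is x = (a_i − a_j) / (j − i). Reading off the sorted break points: {-5, 6}.
Verification: at each break x_0, at least two indices attain the minimum of min_i(a_i + i · x_0).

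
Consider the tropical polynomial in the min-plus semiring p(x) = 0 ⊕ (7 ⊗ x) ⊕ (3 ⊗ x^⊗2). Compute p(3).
p(3) = 0

A tropical monomial a ⊗ x^⊗i evaluates to a + i · x. Evaluating each term at x = 3:
  Term 0 contributes 0 + 0 · 3 = 0
  Term 1 contributes 7 + 1 · 3 = 10
  Term 2 contributes 3 + 2 · 3 = 9
p(3) = ⊕ of these = min[0, 10, 9] = 0.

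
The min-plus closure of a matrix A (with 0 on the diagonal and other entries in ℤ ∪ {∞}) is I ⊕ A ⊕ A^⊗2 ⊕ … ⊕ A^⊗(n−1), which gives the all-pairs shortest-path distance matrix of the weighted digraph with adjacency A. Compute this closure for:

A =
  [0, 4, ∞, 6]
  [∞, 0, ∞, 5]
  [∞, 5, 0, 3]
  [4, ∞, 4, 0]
Closure =
  [0, 4, 10, 6]
  [9, 0, 9, 5]
  [7, 5, 0, 3]
  [4, 8, 4, 0]

This is the Floyd-Warshall all-pairs shortest-path computation. For each intermediate vertex k = 0, 1, …, 3, update dist[i][j] ← min(dist[i][j], dist[i][k] + dist[k][j]). The final matrix gives, for each (i, j), the minimum total weight of any directed path from i to j (possibly empty when i = j).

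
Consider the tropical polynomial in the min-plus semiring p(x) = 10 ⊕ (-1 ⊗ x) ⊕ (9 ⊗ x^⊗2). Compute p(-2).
p(-2) = -3

A tropical monomial a ⊗ x^⊗i evaluates to a + i · x. Evaluating each term at x = -2:
  Term 0 contributes 10 + 0 · -2 = 10
  Term 1 contributes -1 + 1 · -2 = -3
  Term 2 contributes 9 + 2 · -2 = 5
p(-2) = ⊕ of these = min[10, -3, 5] = -3.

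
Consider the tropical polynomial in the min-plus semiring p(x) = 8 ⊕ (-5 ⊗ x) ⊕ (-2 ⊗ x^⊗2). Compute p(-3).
p(-3) = -8

A tropical monomial a ⊗ x^⊗i evaluates to a + i · x. Evaluating each term at x = -3:
  Term 0 contributes 8 + 0 · -3 = 8
  Term 1 contributes -5 + 1 · -3 = -8
  Term 2 contributes -2 + 2 · -3 = -8
p(-3) = ⊕ of these = min[8, -8, -8] = -8.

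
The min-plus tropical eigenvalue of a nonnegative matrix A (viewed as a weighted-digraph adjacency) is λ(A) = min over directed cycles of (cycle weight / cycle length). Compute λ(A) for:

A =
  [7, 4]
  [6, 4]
λ(A) = 4

Enumerate directed cycles and compute their means (weight / length). Sample:
  cycle 0 → 0: weight = 7, length = 1, mean = 7/1 ≈ 7.000
  cycle 1 → 1: weight = 4, length = 1, mean = 4/1 ≈ 4.000
  cycle 0 → 1 → 0: weight = 10, length = 2, mean = 10/2 ≈ 5.000
  cycle 1 → 0 → 1: weight = 10, length = 2, mean = 10/2 ≈ 5.000
Minimum mean = 4.000, attained e.g. along the cycle 1 → 1 with weight 4 and length 1. So λ(A) = 4/1 = 4.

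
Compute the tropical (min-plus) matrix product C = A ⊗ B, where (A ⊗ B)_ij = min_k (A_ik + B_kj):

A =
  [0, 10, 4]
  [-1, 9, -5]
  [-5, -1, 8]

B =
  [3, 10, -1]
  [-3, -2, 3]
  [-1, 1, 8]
A ⊗ B =
  [3, 5, -1]
  [-6, -4, -2]
  [-4, -3, -6]

Apply the min-plus product entry-by-entry:
  C[0][0] = min over k of (A[0][0] + B[0][0] = 0 + 3 = 3, A[0][1] + B[1][0] = 10 + -3 = 7, A[0][2] + B[2][0] = 4 + -1 = 3) = 3 (attained at k = 0)
  C[0][1] = min over k of (A[0][0] + B[0][1] = 0 + 10 = 10, A[0][1] + B[1][1] = 10 + -2 = 8, A[0][2] + B[2][1] = 4 + 1 = 5) = 5 (attained at k = 2)
  C[0][2] = min over k of (A[0][0] + B[0][2] = 0 + -1 = -1, A[0][1] + B[1][2] = 10 + 3 = 13, A[0][2] + B[2][2] = 4 + 8 = 12) = -1 (attained at k = 0)
  C[1][0] = min over k of (A[1][0] + B[0][0] = -1 + 3 = 2, A[1][1] + B[1][0] = 9 + -3 = 6, A[1][2] + B[2][0] = -5 + -1 = -6) = -6 (attained at k = 2)
  C[1][1] = min over k of (A[1][0] + B[0][1] = -1 + 10 = 9, A[1][1] + B[1][1] = 9 + -2 = 7, A[1][2] + B[2][1] = -5 + 1 = -4) = -4 (attained at k = 2)
  C[1][2] = min over k of (A[1][0] + B[0][2] = -1 + -1 = -2, A[1][1] + B[1][2] = 9 + 3 = 12, A[1][2] + B[2][2] = -5 + 8 = 3) = -2 (attained at k = 0)
  C[2][0] = min over k of (A[2][0] + B[0][0] = -5 + 3 = -2, A[2][1] + B[1][0] = -1 + -3 = -4, A[2][2] + B[2][0] = 8 + -1 = 7) = -4 (attained at k = 1)
  C[2][1] = min over k of (A[2][0] + B[0][1] = -5 + 10 = 5, A[2][1] + B[1][1] = -1 + -2 = -3, A[2][2] + B[2][1] = 8 + 1 = 9) = -3 (attained at k = 1)
  C[2][2] = min over k of (A[2][0] + B[0][2] = -5 + -1 = -6, A[2][1] + B[1][2] = -1 + 3 = 2, A[2][2] + B[2][2] = 8 + 8 = 16) = -6 (attained at k = 0)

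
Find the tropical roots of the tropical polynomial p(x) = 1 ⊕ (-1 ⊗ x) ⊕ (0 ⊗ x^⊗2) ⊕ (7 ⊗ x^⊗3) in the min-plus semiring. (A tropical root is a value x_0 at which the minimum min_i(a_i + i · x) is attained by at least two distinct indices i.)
Roots: {-7, -1, 2}

Each tropical root is a break point of the lower envelope of the lines y = a_i + i · x (there are 4 lines, with slopes 0, 1, ..., 3). Only the lines that attain the minimum somewhere contribute to roots; other lines are dominated. Here the surviving (envelope) indices are i = 3, i = 2, i = 1, i = 0.
Intersections between consecutive envelope lines give the roots: for adjacent envelope indices i < j the intersection is x = (a_i − a_j) / (j − i). Reading off the sorted break points: {-7, -1, 2}.
Verification: at each break x_0, at least two indices attain the minimum of min_i(a_i + i · x_0).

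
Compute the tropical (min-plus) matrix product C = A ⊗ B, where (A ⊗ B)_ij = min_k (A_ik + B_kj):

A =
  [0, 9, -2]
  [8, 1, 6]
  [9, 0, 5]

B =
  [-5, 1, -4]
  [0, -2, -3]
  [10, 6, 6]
A ⊗ B =
  [-5, 1, -4]
  [1, -1, -2]
  [0, -2, -3]

Apply the min-plus product entry-by-entry:
  C[0][0] = min over k of (A[0][0] + B[0][0] = 0 + -5 = -5, A[0][1] + B[1][0] = 9 + 0 = 9, A[0][2] + B[2][0] = -2 + 10 = 8) = -5 (attained at k = 0)
  C[0][1] = min over k of (A[0][0] + B[0][1] = 0 + 1 = 1, A[0][1] + B[1][1] = 9 + -2 = 7, A[0][2] + B[2][1] = -2 + 6 = 4) = 1 (attained at k = 0)
  C[0][2] = min over k of (A[0][0] + B[0][2] = 0 + -4 = -4, A[0][1] + B[1][2] = 9 + -3 = 6, A[0][2] + B[2][2] = -2 + 6 = 4) = -4 (attained at k = 0)
  C[1][0] = min over k of (A[1][0] + B[0][0] = 8 + -5 = 3, A[1][1] + B[1][0] = 1 + 0 = 1, A[1][2] + B[2][0] = 6 + 10 = 16) = 1 (attained at k = 1)
  C[1][1] = min over k of (A[1][0] + B[0][1] = 8 + 1 = 9, A[1][1] + B[1][1] = 1 + -2 = -1, A[1][2] + B[2][1] = 6 + 6 = 12) = -1 (attained at k = 1)
  C[1][2] = min over k of (A[1][0] + B[0][2] = 8 + -4 = 4, A[1][1] + B[1][2] = 1 + -3 = -2, A[1][2] + B[2][2] = 6 + 6 = 12) = -2 (attained at k = 1)
  C[2][0] = min over k of (A[2][0] + B[0][0] = 9 + -5 = 4, A[2][1] + B[1][0] = 0 + 0 = 0, A[2][2] + B[2][0] = 5 + 10 = 15) = 0 (attained at k = 1)
  C[2][1] = min over k of (A[2][0] + B[0][1] = 9 + 1 = 10, A[2][1] + B[1][1] = 0 + -2 = -2, A[2][2] + B[2][1] = 5 + 6 = 11) = -2 (attained at k = 1)
  C[2][2] = min over k of (A[2][0] + B[0][2] = 9 + -4 = 5, A[2][1] + B[1][2] = 0 + -3 = -3, A[2][2] + B[2][2] = 5 + 6 = 11) = -3 (attained at k = 1)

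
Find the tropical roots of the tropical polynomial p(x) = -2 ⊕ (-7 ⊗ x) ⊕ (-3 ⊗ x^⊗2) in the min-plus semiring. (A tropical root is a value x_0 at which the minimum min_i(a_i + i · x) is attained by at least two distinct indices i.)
Roots: {-4, 5}

Each tropical root is a break point of the lower envelope of the lines y = a_i + i · x (there are 3 lines, with slopes 0, 1, ..., 2). Only the lines that attain the minimum somewhere contribute to roots; other lines are dominated. Here the surviving (envelope) indices are i = 2, i = 1, i = 0.
Intersections between consecutive envelope lines give the roots: for adjacent envelope indices i < j the intersection is x = (a_i − a_j) / (j − i). Reading off the sorted break points: {-4, 5}.
Verification: at each break x_0, at least two indices attain the minimum of min_i(a_i + i · x_0).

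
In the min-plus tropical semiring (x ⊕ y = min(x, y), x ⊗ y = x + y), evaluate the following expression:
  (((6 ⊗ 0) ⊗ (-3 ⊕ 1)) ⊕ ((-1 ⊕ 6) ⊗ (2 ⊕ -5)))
(((6 ⊗ 0) ⊗ (-3 ⊕ 1)) ⊕ ((-1 ⊕ 6) ⊗ (2 ⊕ -5))) = -6

Expand innermost to outermost. Recall ⊕ takes the minimum of its arguments and ⊗ takes their sum. Working out the expression (((6 ⊗ 0) ⊗ (-3 ⊕ 1)) ⊕ ((-1 ⊕ 6) ⊗ (2 ⊕ -5))) gives -6.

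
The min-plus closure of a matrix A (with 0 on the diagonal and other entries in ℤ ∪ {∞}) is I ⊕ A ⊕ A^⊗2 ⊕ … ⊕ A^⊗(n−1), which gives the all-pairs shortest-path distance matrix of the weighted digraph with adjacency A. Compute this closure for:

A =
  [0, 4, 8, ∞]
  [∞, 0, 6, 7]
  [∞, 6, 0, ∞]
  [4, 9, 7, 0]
Closure =
  [0, 4, 8, 11]
  [11, 0, 6, 7]
  [17, 6, 0, 13]
  [4, 8, 7, 0]

This is the Floyd-Warshall all-pairs shortest-path computation. For each intermediate vertex k = 0, 1, …, 3, update dist[i][j] ← min(dist[i][j], dist[i][k] + dist[k][j]). The final matrix gives, for each (i, j), the minimum total weight of any directed path from i to j (possibly empty when i = j).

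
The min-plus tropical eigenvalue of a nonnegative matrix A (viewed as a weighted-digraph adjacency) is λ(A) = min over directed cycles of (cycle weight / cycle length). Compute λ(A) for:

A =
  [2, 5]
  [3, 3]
λ(A) = 2

Enumerate directed cycles and compute their means (weight / length). Sample:
  cycle 0 → 0: weight = 2, length = 1, mean = 2/1 ≈ 2.000
  cycle 1 → 1: weight = 3, length = 1, mean = 3/1 ≈ 3.000
  cycle 0 → 1 → 0: weight = 8, length = 2, mean = 8/2 ≈ 4.000
  cycle 1 → 0 → 1: weight = 8, length = 2, mean = 8/2 ≈ 4.000
Minimum mean = 2.000, attained e.g. along the cycle 0 → 0 with weight 2 and length 1. So λ(A) = 2/1 = 2.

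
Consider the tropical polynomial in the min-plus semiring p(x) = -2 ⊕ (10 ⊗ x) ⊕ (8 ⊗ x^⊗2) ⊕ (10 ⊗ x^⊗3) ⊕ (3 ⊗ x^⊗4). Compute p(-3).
p(-3) = -9

A tropical monomial a ⊗ x^⊗i evaluates to a + i · x. Evaluating each term at x = -3:
  Term 0 contributes -2 + 0 · -3 = -2
  Term 1 contributes 10 + 1 · -3 = 7
  Term 2 contributes 8 + 2 · -3 = 2
  Term 3 contributes 10 + 3 · -3 = 1
  Term 4 contributes 3 + 4 · -3 = -9
p(-3) = ⊕ of these = min[-2, 7, 2, 1, -9] = -9.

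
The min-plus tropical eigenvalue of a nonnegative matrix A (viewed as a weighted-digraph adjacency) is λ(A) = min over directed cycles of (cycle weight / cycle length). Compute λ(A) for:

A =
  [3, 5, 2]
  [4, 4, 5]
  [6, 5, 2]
λ(A) = 2

Enumerate directed cycles and compute their means (weight / length). Sample:
  cycle 0 → 0: weight = 3, length = 1, mean = 3/1 ≈ 3.000
  cycle 1 → 1: weight = 4, length = 1, mean = 4/1 ≈ 4.000
  cycle 2 → 2: weight = 2, length = 1, mean = 2/1 ≈ 2.000
  cycle 0 → 1 → 0: weight = 9, length = 2, mean = 9/2 ≈ 4.500
  cycle 0 → 2 → 0: weight = 8, length = 2, mean = 8/2 ≈ 4.000
  cycle 1 → 0 → 1: weight = 9, length = 2, mean = 9/2 ≈ 4.500
Minimum mean = 2.000, attained e.g. along the cycle 2 → 2 with weight 2 and length 1. So λ(A) = 2/1 = 2.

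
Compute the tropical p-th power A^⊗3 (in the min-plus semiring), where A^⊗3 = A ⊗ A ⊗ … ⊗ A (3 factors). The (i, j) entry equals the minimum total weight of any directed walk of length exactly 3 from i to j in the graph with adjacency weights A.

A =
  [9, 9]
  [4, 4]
A^⊗3 =
  [17, 17]
  [12, 12]

Each entry (A^⊗3)_ij equals the minimum over all length-3 walks i = v_0 → v_1 → … → v_3 = j of Σ_t A[v_t][v_{t+1}]. For example, for (i, j) = (0, 1) we minimise over 4 possible intermediate vertex sequences; the minimum is 17, attained along the walk 0 → 1 → 1 → 1.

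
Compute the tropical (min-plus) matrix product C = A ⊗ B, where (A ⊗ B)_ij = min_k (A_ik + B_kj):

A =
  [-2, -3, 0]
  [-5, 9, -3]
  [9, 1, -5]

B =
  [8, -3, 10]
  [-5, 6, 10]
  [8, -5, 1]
A ⊗ B =
  [-8, -5, 1]
  [3, -8, -2]
  [-4, -10, -4]

Apply the min-plus product entry-by-entry:
  C[0][0] = min over k of (A[0][0] + B[0][0] = -2 + 8 = 6, A[0][1] + B[1][0] = -3 + -5 = -8, A[0][2] + B[2][0] = 0 + 8 = 8) = -8 (attained at k = 1)
  C[0][1] = min over k of (A[0][0] + B[0][1] = -2 + -3 = -5, A[0][1] + B[1][1] = -3 + 6 = 3, A[0][2] + B[2][1] = 0 + -5 = -5) = -5 (attained at k = 0)
  C[0][2] = min over k of (A[0][0] + B[0][2] = -2 + 10 = 8, A[0][1] + B[1][2] = -3 + 10 = 7, A[0][2] + B[2][2] = 0 + 1 = 1) = 1 (attained at k = 2)
  C[1][0] = min over k of (A[1][0] + B[0][0] = -5 + 8 = 3, A[1][1] + B[1][0] = 9 + -5 = 4, A[1][2] + B[2][0] = -3 + 8 = 5) = 3 (attained at k = 0)
  C[1][1] = min over k of (A[1][0] + B[0][1] = -5 + -3 = -8, A[1][1] + B[1][1] = 9 + 6 = 15, A[1][2] + B[2][1] = -3 + -5 = -8) = -8 (attained at k = 0)
  C[1][2] = min over k of (A[1][0] + B[0][2] = -5 + 10 = 5, A[1][1] + B[1][2] = 9 + 10 = 19, A[1][2] + B[2][2] = -3 + 1 = -2) = -2 (attained at k = 2)
  C[2][0] = min over k of (A[2][0] + B[0][0] = 9 + 8 = 17, A[2][1] + B[1][0] = 1 + -5 = -4, A[2][2] + B[2][0] = -5 + 8 = 3) = -4 (attained at k = 1)
  C[2][1] = min over k of (A[2][0] + B[0][1] = 9 + -3 = 6, A[2][1] + B[1][1] = 1 + 6 = 7, A[2][2] + B[2][1] = -5 + -5 = -10) = -10 (attained at k = 2)
  C[2][2] = min over k of (A[2][0] + B[0][2] = 9 + 10 = 19, A[2][1] + B[1][2] = 1 + 10 = 11, A[2][2] + B[2][2] = -5 + 1 = -4) = -4 (attained at k = 2)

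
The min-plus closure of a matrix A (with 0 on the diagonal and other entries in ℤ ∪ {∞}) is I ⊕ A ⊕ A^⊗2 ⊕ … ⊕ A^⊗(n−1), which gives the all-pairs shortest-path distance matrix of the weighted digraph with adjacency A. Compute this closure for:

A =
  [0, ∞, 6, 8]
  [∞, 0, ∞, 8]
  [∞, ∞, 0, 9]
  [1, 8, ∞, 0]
Closure =
  [0, 16, 6, 8]
  [9, 0, 15, 8]
  [10, 17, 0, 9]
  [1, 8, 7, 0]

This is the Floyd-Warshall all-pairs shortest-path computation. For each intermediate vertex k = 0, 1, …, 3, update dist[i][j] ← min(dist[i][j], dist[i][k] + dist[k][j]). The final matrix gives, for each (i, j), the minimum total weight of any directed path from i to j (possibly empty when i = j).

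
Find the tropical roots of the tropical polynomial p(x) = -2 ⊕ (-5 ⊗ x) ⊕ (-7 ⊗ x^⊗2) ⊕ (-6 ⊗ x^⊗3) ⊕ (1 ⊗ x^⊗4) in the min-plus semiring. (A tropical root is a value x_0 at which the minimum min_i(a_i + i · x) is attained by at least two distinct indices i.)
Roots: {-7, -1, 2, 3}

Each tropical root is a break point of the lower envelope of the lines y = a_i + i · x (there are 5 lines, with slopes 0, 1, ..., 4). Only the lines that attain the minimum somewhere contribute to roots; other lines are dominated. Here the surviving (envelope) indices are i = 4, i = 3, i = 2, i = 1, i = 0.
Intersections between consecutive envelope lines give the roots: for adjacent envelope indices i < j the intersection is x = (a_i − a_j) / (j − i). Reading off the sorted break points: {-7, -1, 2, 3}.
Verification: at each break x_0, at least two indices attain the minimum of min_i(a_i + i · x_0).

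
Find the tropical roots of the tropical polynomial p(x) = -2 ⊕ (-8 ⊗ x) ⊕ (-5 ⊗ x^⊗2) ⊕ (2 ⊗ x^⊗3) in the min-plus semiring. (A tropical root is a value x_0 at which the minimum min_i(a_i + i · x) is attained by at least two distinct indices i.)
Roots: {-7, -3, 6}

Each tropical root is a break point of the lower envelope of the lines y = a_i + i · x (there are 4 lines, with slopes 0, 1, ..., 3). Only the lines that attain the minimum somewhere contribute to roots; other lines are dominated. Here the surviving (envelope) indices are i = 3, i = 2, i = 1, i = 0.
Intersections between consecutive envelope lines give the roots: for adjacent envelope indices i < j the intersection is x = (a_i − a_j) / (j − i). Reading off the sorted break points: {-7, -3, 6}.
Verification: at each break x_0, at least two indices attain the minimum of min_i(a_i + i · x_0).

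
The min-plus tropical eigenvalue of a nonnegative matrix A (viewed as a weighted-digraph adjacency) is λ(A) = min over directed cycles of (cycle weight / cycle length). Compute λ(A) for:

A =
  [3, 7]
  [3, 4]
λ(A) = 3

Enumerate directed cycles and compute their means (weight / length). Sample:
  cycle 0 → 0: weight = 3, length = 1, mean = 3/1 ≈ 3.000
  cycle 1 → 1: weight = 4, length = 1, mean = 4/1 ≈ 4.000
  cycle 0 → 1 → 0: weight = 10, length = 2, mean = 10/2 ≈ 5.000
  cycle 1 → 0 → 1: weight = 10, length = 2, mean = 10/2 ≈ 5.000
Minimum mean = 3.000, attained e.g. along the cycle 0 → 0 with weight 3 and length 1. So λ(A) = 3/1 = 3.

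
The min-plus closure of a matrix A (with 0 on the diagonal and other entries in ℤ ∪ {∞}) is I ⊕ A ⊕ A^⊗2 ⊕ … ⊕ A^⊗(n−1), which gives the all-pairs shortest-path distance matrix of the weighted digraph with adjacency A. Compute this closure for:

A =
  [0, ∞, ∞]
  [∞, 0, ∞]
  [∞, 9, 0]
Closure =
  [0, ∞, ∞]
  [∞, 0, ∞]
  [∞, 9, 0]

This is the Floyd-Warshall all-pairs shortest-path computation. For each intermediate vertex k = 0, 1, …, 2, update dist[i][j] ← min(dist[i][j], dist[i][k] + dist[k][j]). The final matrix gives, for each (i, j), the minimum total weight of any directed path from i to j (possibly empty when i = j).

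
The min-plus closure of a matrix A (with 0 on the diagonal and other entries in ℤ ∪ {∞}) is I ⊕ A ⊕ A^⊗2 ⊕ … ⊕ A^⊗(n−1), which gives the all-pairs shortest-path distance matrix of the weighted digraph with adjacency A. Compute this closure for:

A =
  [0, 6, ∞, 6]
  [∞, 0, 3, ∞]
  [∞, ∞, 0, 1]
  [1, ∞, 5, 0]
Closure =
  [0, 6, 9, 6]
  [5, 0, 3, 4]
  [2, 8, 0, 1]
  [1, 7, 5, 0]

This is the Floyd-Warshall all-pairs shortest-path computation. For each intermediate vertex k = 0, 1, …, 3, update dist[i][j] ← min(dist[i][j], dist[i][k] + dist[k][j]). The final matrix gives, for each (i, j), the minimum total weight of any directed path from i to j (possibly empty when i = j).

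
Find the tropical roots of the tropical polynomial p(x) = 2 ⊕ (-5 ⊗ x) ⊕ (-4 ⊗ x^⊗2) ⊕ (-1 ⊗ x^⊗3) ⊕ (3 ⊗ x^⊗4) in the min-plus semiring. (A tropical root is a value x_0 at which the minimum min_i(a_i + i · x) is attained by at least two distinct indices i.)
Roots: {-4, -3, -1, 7}

Each tropical root is a break point of the lower envelope of the lines y = a_i + i · x (there are 5 lines, with slopes 0, 1, ..., 4). Only the lines that attain the minimum somewhere contribute to roots; other lines are dominated. Here the surviving (envelope) indices are i = 4, i = 3, i = 2, i = 1, i = 0.
Intersections between consecutive envelope lines give the roots: for adjacent envelope indices i < j the intersection is x = (a_i − a_j) / (j − i). Reading off the sorted break points: {-4, -3, -1, 7}.
Verification: at each break x_0, at least two indices attain the minimum of min_i(a_i + i · x_0).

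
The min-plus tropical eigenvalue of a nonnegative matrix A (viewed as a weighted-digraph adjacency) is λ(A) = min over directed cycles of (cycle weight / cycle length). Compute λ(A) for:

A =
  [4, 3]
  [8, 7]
λ(A) = 4

Enumerate directed cycles and compute their means (weight / length). Sample:
  cycle 0 → 0: weight = 4, length = 1, mean = 4/1 ≈ 4.000
  cycle 1 → 1: weight = 7, length = 1, mean = 7/1 ≈ 7.000
  cycle 0 → 1 → 0: weight = 11, length = 2, mean = 11/2 ≈ 5.500
  cycle 1 → 0 → 1: weight = 11, length = 2, mean = 11/2 ≈ 5.500
Minimum mean = 4.000, attained e.g. along the cycle 0 → 0 with weight 4 and length 1. So λ(A) = 4/1 = 4.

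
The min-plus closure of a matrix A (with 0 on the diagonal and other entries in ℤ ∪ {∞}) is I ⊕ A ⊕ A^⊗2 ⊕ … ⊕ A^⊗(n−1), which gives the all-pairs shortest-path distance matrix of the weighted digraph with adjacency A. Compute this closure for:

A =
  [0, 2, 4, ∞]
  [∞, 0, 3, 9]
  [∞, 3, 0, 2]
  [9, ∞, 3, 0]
Closure =
  [0, 2, 4, 6]
  [14, 0, 3, 5]
  [11, 3, 0, 2]
  [9, 6, 3, 0]

This is the Floyd-Warshall all-pairs shortest-path computation. For each intermediate vertex k = 0, 1, …, 3, update dist[i][j] ← min(dist[i][j], dist[i][k] + dist[k][j]). The final matrix gives, for each (i, j), the minimum total weight of any directed path from i to j (possibly empty when i = j).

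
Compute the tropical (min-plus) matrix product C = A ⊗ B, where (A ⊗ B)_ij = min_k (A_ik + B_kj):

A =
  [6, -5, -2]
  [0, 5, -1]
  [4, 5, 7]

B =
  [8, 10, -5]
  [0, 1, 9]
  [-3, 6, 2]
A ⊗ B =
  [-5, -4, 0]
  [-4, 5, -5]
  [4, 6, -1]

Apply the min-plus product entry-by-entry:
  C[0][0] = min over k of (A[0][0] + B[0][0] = 6 + 8 = 14, A[0][1] + B[1][0] = -5 + 0 = -5, A[0][2] + B[2][0] = -2 + -3 = -5) = -5 (attained at k = 1)
  C[0][1] = min over k of (A[0][0] + B[0][1] = 6 + 10 = 16, A[0][1] + B[1][1] = -5 + 1 = -4, A[0][2] + B[2][1] = -2 + 6 = 4) = -4 (attained at k = 1)
  C[0][2] = min over k of (A[0][0] + B[0][2] = 6 + -5 = 1, A[0][1] + B[1][2] = -5 + 9 = 4, A[0][2] + B[2][2] = -2 + 2 = 0) = 0 (attained at k = 2)
  C[1][0] = min over k of (A[1][0] + B[0][0] = 0 + 8 = 8, A[1][1] + B[1][0] = 5 + 0 = 5, A[1][2] + B[2][0] = -1 + -3 = -4) = -4 (attained at k = 2)
  C[1][1] = min over k of (A[1][0] + B[0][1] = 0 + 10 = 10, A[1][1] + B[1][1] = 5 + 1 = 6, A[1][2] + B[2][1] = -1 + 6 = 5) = 5 (attained at k = 2)
  C[1][2] = min over k of (A[1][0] + B[0][2] = 0 + -5 = -5, A[1][1] + B[1][2] = 5 + 9 = 14, A[1][2] + B[2][2] = -1 + 2 = 1) = -5 (attained at k = 0)
  C[2][0] = min over k of (A[2][0] + B[0][0] = 4 + 8 = 12, A[2][1] + B[1][0] = 5 + 0 = 5, A[2][2] + B[2][0] = 7 + -3 = 4) = 4 (attained at k = 2)
  C[2][1] = min over k of (A[2][0] + B[0][1] = 4 + 10 = 14, A[2][1] + B[1][1] = 5 + 1 = 6, A[2][2] + B[2][1] = 7 + 6 = 13) = 6 (attained at k = 1)
  C[2][2] = min over k of (A[2][0] + B[0][2] = 4 + -5 = -1, A[2][1] + B[1][2] = 5 + 9 = 14, A[2][2] + B[2][2] = 7 + 2 = 9) = -1 (attained at k = 0)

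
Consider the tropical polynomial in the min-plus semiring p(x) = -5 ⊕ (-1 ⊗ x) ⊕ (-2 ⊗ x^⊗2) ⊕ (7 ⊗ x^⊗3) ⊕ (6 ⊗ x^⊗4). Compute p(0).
p(0) = -5

A tropical monomial a ⊗ x^⊗i evaluates to a + i · x. Evaluating each term at x = 0:
  Term 0 contributes -5 + 0 · 0 = -5
  Term 1 contributes -1 + 1 · 0 = -1
  Term 2 contributes -2 + 2 · 0 = -2
  Term 3 contributes 7 + 3 · 0 = 7
  Term 4 contributes 6 + 4 · 0 = 6
p(0) = ⊕ of these = min[-5, -1, -2, 7, 6] = -5.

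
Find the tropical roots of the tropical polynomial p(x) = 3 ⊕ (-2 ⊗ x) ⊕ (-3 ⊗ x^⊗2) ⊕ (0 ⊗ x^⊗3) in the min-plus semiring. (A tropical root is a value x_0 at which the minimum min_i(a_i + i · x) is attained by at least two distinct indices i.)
Roots: {-3, 1, 5}

Each tropical root is a break point of the lower envelope of the lines y = a_i + i · x (there are 4 lines, with slopes 0, 1, ..., 3). Only the lines that attain the minimum somewhere contribute to roots; other lines are dominated. Here the surviving (envelope) indices are i = 3, i = 2, i = 1, i = 0.
Intersections between consecutive envelope lines give the roots: for adjacent envelope indices i < j the intersection is x = (a_i − a_j) / (j − i). Reading off the sorted break points: {-3, 1, 5}.
Verification: at each break x_0, at least two indices attain the minimum of min_i(a_i + i · x_0).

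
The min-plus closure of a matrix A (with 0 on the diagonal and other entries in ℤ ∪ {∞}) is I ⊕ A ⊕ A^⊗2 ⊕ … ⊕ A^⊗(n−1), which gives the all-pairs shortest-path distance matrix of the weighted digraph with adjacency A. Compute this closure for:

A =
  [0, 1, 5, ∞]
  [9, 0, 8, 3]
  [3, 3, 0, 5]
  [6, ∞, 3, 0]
Closure =
  [0, 1, 5, 4]
  [9, 0, 6, 3]
  [3, 3, 0, 5]
  [6, 6, 3, 0]

This is the Floyd-Warshall all-pairs shortest-path computation. For each intermediate vertex k = 0, 1, …, 3, update dist[i][j] ← min(dist[i][j], dist[i][k] + dist[k][j]). The final matrix gives, for each (i, j), the minimum total weight of any directed path from i to j (possibly empty when i = j).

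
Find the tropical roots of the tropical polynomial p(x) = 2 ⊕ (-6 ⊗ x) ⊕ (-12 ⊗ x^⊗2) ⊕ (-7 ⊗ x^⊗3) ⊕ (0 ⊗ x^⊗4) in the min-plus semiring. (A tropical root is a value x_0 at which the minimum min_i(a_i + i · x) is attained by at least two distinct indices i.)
Roots: {-7, -5, 6, 8}

Each tropical root is a break point of the lower envelope of the lines y = a_i + i · x (there are 5 lines, with slopes 0, 1, ..., 4). Only the lines that attain the minimum somewhere contribute to roots; other lines are dominated. Here the surviving (envelope) indices are i = 4, i = 3, i = 2, i = 1, i = 0.
Intersections between consecutive envelope lines give the roots: for adjacent envelope indices i < j the intersection is x = (a_i − a_j) / (j − i). Reading off the sorted break points: {-7, -5, 6, 8}.
Verification: at each break x_0, at least two indices attain the minimum of min_i(a_i + i · x_0).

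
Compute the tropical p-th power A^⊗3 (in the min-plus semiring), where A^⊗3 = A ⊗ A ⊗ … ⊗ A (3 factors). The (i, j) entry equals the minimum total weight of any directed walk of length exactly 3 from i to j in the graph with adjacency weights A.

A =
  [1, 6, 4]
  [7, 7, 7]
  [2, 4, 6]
A^⊗3 =
  [3, 8, 6]
  [9, 14, 12]
  [4, 9, 7]

Each entry (A^⊗3)_ij equals the minimum over all length-3 walks i = v_0 → v_1 → … → v_3 = j of Σ_t A[v_t][v_{t+1}]. For example, for (i, j) = (0, 2) we minimise over 9 possible intermediate vertex sequences; the minimum is 6, attained along the walk 0 → 0 → 0 → 2.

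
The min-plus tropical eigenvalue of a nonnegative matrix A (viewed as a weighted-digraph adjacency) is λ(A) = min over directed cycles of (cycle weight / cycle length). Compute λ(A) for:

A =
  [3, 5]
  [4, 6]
λ(A) = 3

Enumerate directed cycles and compute their means (weight / length). Sample:
  cycle 0 → 0: weight = 3, length = 1, mean = 3/1 ≈ 3.000
  cycle 1 → 1: weight = 6, length = 1, mean = 6/1 ≈ 6.000
  cycle 0 → 1 → 0: weight = 9, length = 2, mean = 9/2 ≈ 4.500
  cycle 1 → 0 → 1: weight = 9, length = 2, mean = 9/2 ≈ 4.500
Minimum mean = 3.000, attained e.g. along the cycle 0 → 0 with weight 3 and length 1. So λ(A) = 3/1 = 3.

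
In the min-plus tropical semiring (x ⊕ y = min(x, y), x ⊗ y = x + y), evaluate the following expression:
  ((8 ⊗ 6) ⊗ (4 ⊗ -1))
((8 ⊗ 6) ⊗ (4 ⊗ -1)) = 17

Expand innermost to outermost. Recall ⊕ takes the minimum of its arguments and ⊗ takes their sum. Working out the expression ((8 ⊗ 6) ⊗ (4 ⊗ -1)) gives 17.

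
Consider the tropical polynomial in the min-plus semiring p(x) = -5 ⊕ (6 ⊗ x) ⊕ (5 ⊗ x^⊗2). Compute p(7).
p(7) = -5

A tropical monomial a ⊗ x^⊗i evaluates to a + i · x. Evaluating each term at x = 7:
  Term 0 contributes -5 + 0 · 7 = -5
  Term 1 contributes 6 + 1 · 7 = 13
  Term 2 contributes 5 + 2 · 7 = 19
p(7) = ⊕ of these = min[-5, 13, 19] = -5.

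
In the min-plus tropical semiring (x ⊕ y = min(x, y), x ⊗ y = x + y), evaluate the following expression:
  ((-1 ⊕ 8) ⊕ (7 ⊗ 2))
((-1 ⊕ 8) ⊕ (7 ⊗ 2)) = -1

Expand innermost to outermost. Recall ⊕ takes the minimum of its arguments and ⊗ takes their sum. Working out the expression ((-1 ⊕ 8) ⊕ (7 ⊗ 2)) gives -1.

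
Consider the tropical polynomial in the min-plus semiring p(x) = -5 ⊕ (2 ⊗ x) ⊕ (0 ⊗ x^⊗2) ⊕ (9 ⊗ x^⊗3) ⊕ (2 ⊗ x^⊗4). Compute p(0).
p(0) = -5

A tropical monomial a ⊗ x^⊗i evaluates to a + i · x. Evaluating each term at x = 0:
  Term 0 contributes -5 + 0 · 0 = -5
  Term 1 contributes 2 + 1 · 0 = 2
  Term 2 contributes 0 + 2 · 0 = 0
  Term 3 contributes 9 + 3 · 0 = 9
  Term 4 contributes 2 + 4 · 0 = 2
p(0) = ⊕ of these = min[-5, 2, 0, 9, 2] = -5.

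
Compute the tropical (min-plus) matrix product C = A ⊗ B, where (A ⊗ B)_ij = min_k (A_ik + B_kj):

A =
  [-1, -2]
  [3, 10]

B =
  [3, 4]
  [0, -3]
A ⊗ B =
  [-2, -5]
  [6, 7]

Apply the min-plus product entry-by-entry:
  C[0][0] = min over k of (A[0][0] + B[0][0] = -1 + 3 = 2, A[0][1] + B[1][0] = -2 + 0 = -2) = -2 (attained at k = 1)
  C[0][1] = min over k of (A[0][0] + B[0][1] = -1 + 4 = 3, A[0][1] + B[1][1] = -2 + -3 = -5) = -5 (attained at k = 1)
  C[1][0] = min over k of (A[1][0] + B[0][0] = 3 + 3 = 6, A[1][1] + B[1][0] = 10 + 0 = 10) = 6 (attained at k = 0)
  C[1][1] = min over k of (A[1][0] + B[0][1] = 3 + 4 = 7, A[1][1] + B[1][1] = 10 + -3 = 7) = 7 (attained at k = 0)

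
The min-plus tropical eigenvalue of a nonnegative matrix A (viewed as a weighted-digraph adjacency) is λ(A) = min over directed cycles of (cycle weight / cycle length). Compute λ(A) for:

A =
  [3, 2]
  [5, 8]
λ(A) = 3

Enumerate directed cycles and compute their means (weight / length). Sample:
  cycle 0 → 0: weight = 3, length = 1, mean = 3/1 ≈ 3.000
  cycle 1 → 1: weight = 8, length = 1, mean = 8/1 ≈ 8.000
  cycle 0 → 1 → 0: weight = 7, length = 2, mean = 7/2 ≈ 3.500
  cycle 1 → 0 → 1: weight = 7, length = 2, mean = 7/2 ≈ 3.500
Minimum mean = 3.000, attained e.g. along the cycle 0 → 0 with weight 3 and length 1. So λ(A) = 3/1 = 3.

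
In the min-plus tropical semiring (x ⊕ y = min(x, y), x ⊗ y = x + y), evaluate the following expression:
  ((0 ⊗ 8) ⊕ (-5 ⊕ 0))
((0 ⊗ 8) ⊕ (-5 ⊕ 0)) = -5

Expand innermost to outermost. Recall ⊕ takes the minimum of its arguments and ⊗ takes their sum. Working out the expression ((0 ⊗ 8) ⊕ (-5 ⊕ 0)) gives -5.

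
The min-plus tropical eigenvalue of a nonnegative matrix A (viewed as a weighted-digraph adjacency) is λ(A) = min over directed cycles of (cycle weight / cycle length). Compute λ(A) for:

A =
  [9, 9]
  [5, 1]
λ(A) = 1

Enumerate directed cycles and compute their means (weight / length). Sample:
  cycle 0 → 0: weight = 9, length = 1, mean = 9/1 ≈ 9.000
  cycle 1 → 1: weight = 1, length = 1, mean = 1/1 ≈ 1.000
  cycle 0 → 1 → 0: weight = 14, length = 2, mean = 14/2 ≈ 7.000
  cycle 1 → 0 → 1: weight = 14, length = 2, mean = 14/2 ≈ 7.000
Minimum mean = 1.000, attained e.g. along the cycle 1 → 1 with weight 1 and length 1. So λ(A) = 1/1 = 1.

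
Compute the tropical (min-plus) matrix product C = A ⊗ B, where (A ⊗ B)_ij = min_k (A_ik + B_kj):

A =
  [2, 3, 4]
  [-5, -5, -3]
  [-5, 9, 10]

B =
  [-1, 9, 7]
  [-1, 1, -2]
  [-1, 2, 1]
A ⊗ B =
  [1, 4, 1]
  [-6, -4, -7]
  [-6, 4, 2]

Apply the min-plus product entry-by-entry:
  C[0][0] = min over k of (A[0][0] + B[0][0] = 2 + -1 = 1, A[0][1] + B[1][0] = 3 + -1 = 2, A[0][2] + B[2][0] = 4 + -1 = 3) = 1 (attained at k = 0)
  C[0][1] = min over k of (A[0][0] + B[0][1] = 2 + 9 = 11, A[0][1] + B[1][1] = 3 + 1 = 4, A[0][2] + B[2][1] = 4 + 2 = 6) = 4 (attained at k = 1)
  C[0][2] = min over k of (A[0][0] + B[0][2] = 2 + 7 = 9, A[0][1] + B[1][2] = 3 + -2 = 1, A[0][2] + B[2][2] = 4 + 1 = 5) = 1 (attained at k = 1)
  C[1][0] = min over k of (A[1][0] + B[0][0] = -5 + -1 = -6, A[1][1] + B[1][0] = -5 + -1 = -6, A[1][2] + B[2][0] = -3 + -1 = -4) = -6 (attained at k = 0)
  C[1][1] = min over k of (A[1][0] + B[0][1] = -5 + 9 = 4, A[1][1] + B[1][1] = -5 + 1 = -4, A[1][2] + B[2][1] = -3 + 2 = -1) = -4 (attained at k = 1)
  C[1][2] = min over k of (A[1][0] + B[0][2] = -5 + 7 = 2, A[1][1] + B[1][2] = -5 + -2 = -7, A[1][2] + B[2][2] = -3 + 1 = -2) = -7 (attained at k = 1)
  C[2][0] = min over k of (A[2][0] + B[0][0] = -5 + -1 = -6, A[2][1] + B[1][0] = 9 + -1 = 8, A[2][2] + B[2][0] = 10 + -1 = 9) = -6 (attained at k = 0)
  C[2][1] = min over k of (A[2][0] + B[0][1] = -5 + 9 = 4, A[2][1] + B[1][1] = 9 + 1 = 10, A[2][2] + B[2][1] = 10 + 2 = 12) = 4 (attained at k = 0)
  C[2][2] = min over k of (A[2][0] + B[0][2] = -5 + 7 = 2, A[2][1] + B[1][2] = 9 + -2 = 7, A[2][2] + B[2][2] = 10 + 1 = 11) = 2 (attained at k = 0)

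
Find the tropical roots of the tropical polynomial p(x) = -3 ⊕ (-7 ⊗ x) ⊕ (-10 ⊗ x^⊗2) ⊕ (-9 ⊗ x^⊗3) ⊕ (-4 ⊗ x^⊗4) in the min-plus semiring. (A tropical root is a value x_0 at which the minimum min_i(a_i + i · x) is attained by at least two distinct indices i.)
Roots: {-5, -1, 3, 4}

Each tropical root is a break point of the lower envelope of the lines y = a_i + i · x (there are 5 lines, with slopes 0, 1, ..., 4). Only the lines that attain the minimum somewhere contribute to roots; other lines are dominated. Here the surviving (envelope) indices are i = 4, i = 3, i = 2, i = 1, i = 0.
Intersections between consecutive envelope lines give the roots: for adjacent envelope indices i < j the intersection is x = (a_i − a_j) / (j − i). Reading off the sorted break points: {-5, -1, 3, 4}.
Verification: at each break x_0, at least two indices attain the minimum of min_i(a_i + i · x_0).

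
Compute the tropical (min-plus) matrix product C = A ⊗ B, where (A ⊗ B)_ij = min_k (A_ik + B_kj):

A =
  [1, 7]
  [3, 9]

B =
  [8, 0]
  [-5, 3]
A ⊗ B =
  [2, 1]
  [4, 3]

Apply the min-plus product entry-by-entry:
  C[0][0] = min over k of (A[0][0] + B[0][0] = 1 + 8 = 9, A[0][1] + B[1][0] = 7 + -5 = 2) = 2 (attained at k = 1)
  C[0][1] = min over k of (A[0][0] + B[0][1] = 1 + 0 = 1, A[0][1] + B[1][1] = 7 + 3 = 10) = 1 (attained at k = 0)
  C[1][0] = min over k of (A[1][0] + B[0][0] = 3 + 8 = 11, A[1][1] + B[1][0] = 9 + -5 = 4) = 4 (attained at k = 1)
  C[1][1] = min over k of (A[1][0] + B[0][1] = 3 + 0 = 3, A[1][1] + B[1][1] = 9 + 3 = 12) = 3 (attained at k = 0)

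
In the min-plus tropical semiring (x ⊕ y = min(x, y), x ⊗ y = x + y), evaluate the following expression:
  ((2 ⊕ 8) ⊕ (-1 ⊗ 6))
((2 ⊕ 8) ⊕ (-1 ⊗ 6)) = 2

Expand innermost to outermost. Recall ⊕ takes the minimum of its arguments and ⊗ takes their sum. Working out the expression ((2 ⊕ 8) ⊕ (-1 ⊗ 6)) gives 2.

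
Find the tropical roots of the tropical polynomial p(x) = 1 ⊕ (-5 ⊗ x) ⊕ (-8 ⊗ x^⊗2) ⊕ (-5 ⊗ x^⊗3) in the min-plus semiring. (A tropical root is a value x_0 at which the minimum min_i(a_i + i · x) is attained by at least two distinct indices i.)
Roots: {-3, 3, 6}

Each tropical root is a break point of the lower envelope of the lines y = a_i + i · x (there are 4 lines, with slopes 0, 1, ..., 3). Only the lines that attain the minimum somewhere contribute to roots; other lines are dominated. Here the surviving (envelope) indices are i = 3, i = 2, i = 1, i = 0.
Intersections between consecutive envelope lines give the roots: for adjacent envelope indices i < j the intersection is x = (a_i − a_j) / (j − i). Reading off the sorted break points: {-3, 3, 6}.
Verification: at each break x_0, at least two indices attain the minimum of min_i(a_i + i · x_0).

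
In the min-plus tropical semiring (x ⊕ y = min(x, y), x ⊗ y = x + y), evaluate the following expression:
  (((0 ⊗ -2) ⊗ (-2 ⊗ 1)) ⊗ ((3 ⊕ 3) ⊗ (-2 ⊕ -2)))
(((0 ⊗ -2) ⊗ (-2 ⊗ 1)) ⊗ ((3 ⊕ 3) ⊗ (-2 ⊕ -2))) = -2

Expand innermost to outermost. Recall ⊕ takes the minimum of its arguments and ⊗ takes their sum. Working out the expression (((0 ⊗ -2) ⊗ (-2 ⊗ 1)) ⊗ ((3 ⊕ 3) ⊗ (-2 ⊕ -2))) gives -2.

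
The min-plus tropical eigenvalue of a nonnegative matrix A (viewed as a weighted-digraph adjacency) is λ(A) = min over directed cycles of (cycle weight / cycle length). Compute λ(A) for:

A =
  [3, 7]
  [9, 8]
λ(A) = 3

Enumerate directed cycles and compute their means (weight / length). Sample:
  cycle 0 → 0: weight = 3, length = 1, mean = 3/1 ≈ 3.000
  cycle 1 → 1: weight = 8, length = 1, mean = 8/1 ≈ 8.000
  cycle 0 → 1 → 0: weight = 16, length = 2, mean = 16/2 ≈ 8.000
  cycle 1 → 0 → 1: weight = 16, length = 2, mean = 16/2 ≈ 8.000
Minimum mean = 3.000, attained e.g. along the cycle 0 → 0 with weight 3 and length 1. So λ(A) = 3/1 = 3.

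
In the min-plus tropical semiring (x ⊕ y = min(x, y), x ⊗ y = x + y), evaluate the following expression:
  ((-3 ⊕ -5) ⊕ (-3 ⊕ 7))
((-3 ⊕ -5) ⊕ (-3 ⊕ 7)) = -5

Expand innermost to outermost. Recall ⊕ takes the minimum of its arguments and ⊗ takes their sum. Working out the expression ((-3 ⊕ -5) ⊕ (-3 ⊕ 7)) gives -5.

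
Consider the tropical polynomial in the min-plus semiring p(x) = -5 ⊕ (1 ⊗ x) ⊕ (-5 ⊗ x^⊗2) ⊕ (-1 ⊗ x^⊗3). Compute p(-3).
p(-3) = -11

A tropical monomial a ⊗ x^⊗i evaluates to a + i · x. Evaluating each term at x = -3:
  Term 0 contributes -5 + 0 · -3 = -5
  Term 1 contributes 1 + 1 · -3 = -2
  Term 2 contributes -5 + 2 · -3 = -11
  Term 3 contributes -1 + 3 · -3 = -10
p(-3) = ⊕ of these = min[-5, -2, -11, -10] = -11.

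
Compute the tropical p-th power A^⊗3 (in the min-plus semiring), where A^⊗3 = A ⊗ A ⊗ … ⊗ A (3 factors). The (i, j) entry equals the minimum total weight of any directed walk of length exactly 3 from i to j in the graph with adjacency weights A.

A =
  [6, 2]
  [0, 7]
A^⊗3 =
  [8, 4]
  [2, 8]

Each entry (A^⊗3)_ij equals the minimum over all length-3 walks i = v_0 → v_1 → … → v_3 = j of Σ_t A[v_t][v_{t+1}]. For example, for (i, j) = (0, 1) we minimise over 4 possible intermediate vertex sequences; the minimum is 4, attained along the walk 0 → 1 → 0 → 1.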